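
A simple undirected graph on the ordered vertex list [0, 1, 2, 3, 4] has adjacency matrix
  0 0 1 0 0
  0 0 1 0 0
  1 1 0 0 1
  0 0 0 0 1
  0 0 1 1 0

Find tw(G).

1

A width-1 tree decomposition is:
Bags: B1 = {2, 4}  B2 = {3, 4}  B3 = {1, 2}  B4 = {0, 2}
Tree: B1–B2, B1–B3, B1–B4
Each bag holds 2 vertices, so the decomposition has width 1, which upper-bounds the treewidth. G has an edge, so its treewidth is at least 1. Combining the bounds, tw(G) = 1.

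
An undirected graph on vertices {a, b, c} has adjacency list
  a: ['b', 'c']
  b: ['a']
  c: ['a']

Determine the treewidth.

A width-1 tree decomposition is:
Bags: B1 = {a, b}  B2 = {a, c}
Tree: B1–B2
The largest bag has 2 vertices, giving width 1; this decomposition certifies tw(G) ≤ 1. Since G has at least one edge (e.g. a–b), it is not an edgeless graph, so tw(G) ≥ 1. Hence tw(G) = 1 exactly.

1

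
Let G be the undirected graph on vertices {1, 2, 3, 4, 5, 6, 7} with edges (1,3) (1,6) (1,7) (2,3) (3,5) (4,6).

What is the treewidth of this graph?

A width-1 tree decomposition is:
Bags: B1 = {3, 5}  B2 = {1, 3}  B3 = {1, 7}  B4 = {2, 3}  B5 = {1, 6}  B6 = {4, 6}
Tree: B1–B2, B2–B3, B1–B4, B2–B5, B5–B6
Every bag has size at most 2, so the width is 2 − 1 = 1 and tw(G) ≤ 1. Any graph with an edge has treewidth ≥ 1, and G has the edge 5–3. Therefore the treewidth is 1.

1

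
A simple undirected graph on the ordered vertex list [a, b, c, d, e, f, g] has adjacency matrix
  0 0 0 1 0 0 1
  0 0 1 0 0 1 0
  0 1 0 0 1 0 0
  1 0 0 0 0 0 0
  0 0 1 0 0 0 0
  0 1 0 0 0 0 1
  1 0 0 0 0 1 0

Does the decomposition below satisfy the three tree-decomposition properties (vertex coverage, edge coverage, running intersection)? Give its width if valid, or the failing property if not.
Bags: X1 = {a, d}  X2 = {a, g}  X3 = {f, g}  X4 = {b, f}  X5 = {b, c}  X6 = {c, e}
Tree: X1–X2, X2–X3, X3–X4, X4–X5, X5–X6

Every vertex of G appears in some bag (union = {a, b, c, d, e, f, g}); every edge is covered by a bag; and for each vertex v the set of bags containing v is connected in the bag tree. The decomposition is therefore valid. The largest bag has 2 vertices, so the width is 1.

Yes; width 1.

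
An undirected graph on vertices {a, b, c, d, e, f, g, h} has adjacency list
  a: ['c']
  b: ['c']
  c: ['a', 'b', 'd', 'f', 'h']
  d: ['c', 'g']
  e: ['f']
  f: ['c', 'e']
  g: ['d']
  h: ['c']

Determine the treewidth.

A width-1 tree decomposition is:
Bags: B1 = {c, d}  B2 = {c, f}  B3 = {d, g}  B4 = {c, h}  B5 = {a, c}  B6 = {e, f}  B7 = {b, c}
Tree: B1–B2, B1–B3, B2–B4, B2–B5, B2–B6, B2–B7
The largest bag has 2 vertices, giving width 1; this decomposition certifies tw(G) ≤ 1. G has an edge, so its treewidth is at least 1. The upper and lower bounds meet at 1, so that is the treewidth.

1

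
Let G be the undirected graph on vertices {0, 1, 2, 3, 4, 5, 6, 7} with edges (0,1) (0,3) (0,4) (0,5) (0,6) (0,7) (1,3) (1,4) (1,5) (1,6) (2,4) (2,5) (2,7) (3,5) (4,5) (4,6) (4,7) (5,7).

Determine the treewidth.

3

A width-3 tree decomposition is:
Bags: B1 = {0, 1, 3, 5}  B2 = {0, 1, 4, 5}  B3 = {0, 4, 5, 7}  B4 = {2, 4, 5, 7}  B5 = {0, 1, 4, 6}
Tree: B1–B2, B2–B3, B3–B4, B2–B5
Each bag holds 4 vertices, so the decomposition has width 3, which upper-bounds the treewidth. For the lower bound, the 4 vertices {0, 1, 3, 5} are pairwise adjacent, and any tree decomposition puts a clique entirely inside one bag — forcing width ≥ 3. The upper and lower bounds meet at 3, so that is the treewidth.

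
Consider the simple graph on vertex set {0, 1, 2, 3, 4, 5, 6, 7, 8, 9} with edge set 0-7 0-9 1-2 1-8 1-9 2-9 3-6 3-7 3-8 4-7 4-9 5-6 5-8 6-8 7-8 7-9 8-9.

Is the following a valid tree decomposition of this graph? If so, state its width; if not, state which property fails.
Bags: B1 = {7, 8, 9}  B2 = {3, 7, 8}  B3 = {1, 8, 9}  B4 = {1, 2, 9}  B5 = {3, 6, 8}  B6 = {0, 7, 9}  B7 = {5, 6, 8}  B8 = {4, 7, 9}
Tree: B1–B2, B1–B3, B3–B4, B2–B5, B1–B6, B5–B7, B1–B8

Checking the three conditions: (i) the bags cover all of {0, 1, 2, 3, 4, 5, 6, 7, 8, 9}; (ii) for each edge, some bag contains both endpoints; (iii) the bags containing any fixed vertex form a subtree. All hold, so the decomposition is valid with width 3 − 1 = 2.

Yes; width 2.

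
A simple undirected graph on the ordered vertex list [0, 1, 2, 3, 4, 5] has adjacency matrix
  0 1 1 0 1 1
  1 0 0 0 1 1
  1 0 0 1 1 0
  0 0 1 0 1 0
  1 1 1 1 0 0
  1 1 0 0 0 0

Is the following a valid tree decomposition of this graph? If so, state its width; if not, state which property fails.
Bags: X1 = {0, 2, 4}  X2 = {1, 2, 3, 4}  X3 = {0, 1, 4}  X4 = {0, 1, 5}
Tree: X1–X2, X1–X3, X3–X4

A tree decomposition must satisfy three properties: every vertex lies in some bag; for every edge, both endpoints lie together in some bag; and for every vertex, the bags containing it form a connected subtree. Here bags containing vertex 1 are not connected in the tree, so the decomposition is invalid.

No — bags containing vertex 1 are not connected in the tree.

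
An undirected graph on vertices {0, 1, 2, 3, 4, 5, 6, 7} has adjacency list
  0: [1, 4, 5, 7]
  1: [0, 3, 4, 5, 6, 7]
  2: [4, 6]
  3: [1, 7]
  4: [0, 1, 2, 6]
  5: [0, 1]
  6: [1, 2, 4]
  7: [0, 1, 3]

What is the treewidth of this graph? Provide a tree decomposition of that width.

Each bag holds 3 vertices, so the decomposition has width 2, which upper-bounds the treewidth. Conversely, {0, 1, 4} is a clique of size 3, and the vertices of any clique must share a bag in every tree decomposition; so some bag has ≥ 3 vertices and tw(G) ≥ 2. The upper and lower bounds meet at 2, so that is the treewidth.

Treewidth 2.
One such decomposition:
Bags: B1 = {0, 1, 7}  B2 = {0, 1, 5}  B3 = {0, 1, 4}  B4 = {1, 4, 6}  B5 = {1, 3, 7}  B6 = {2, 4, 6}
Tree: B1–B2, B1–B3, B3–B4, B1–B5, B4–B6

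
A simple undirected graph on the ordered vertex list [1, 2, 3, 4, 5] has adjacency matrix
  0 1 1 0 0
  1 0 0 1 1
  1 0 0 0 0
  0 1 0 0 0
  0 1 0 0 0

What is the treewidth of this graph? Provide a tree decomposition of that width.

Treewidth 1.
Bags: B1 = {1, 2}  B2 = {2, 4}  B3 = {2, 5}  B4 = {1, 3}
Tree: B1–B2, B1–B3, B1–B4

The largest bag has 2 vertices, giving width 1; this decomposition certifies tw(G) ≤ 1. Any graph with an edge has treewidth ≥ 1, and G has the edge 1–2. Hence tw(G) = 1 exactly.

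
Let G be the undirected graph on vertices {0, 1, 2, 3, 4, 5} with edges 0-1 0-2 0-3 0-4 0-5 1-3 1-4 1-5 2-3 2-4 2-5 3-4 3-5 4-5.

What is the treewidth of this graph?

A width-4 tree decomposition is:
Bags: B1 = {0, 1, 3, 4, 5}  B2 = {0, 2, 3, 4, 5}
Tree: B1–B2
Every bag has size at most 5, so the width is 5 − 1 = 4 and tw(G) ≤ 4. Conversely, {0, 1, 3, 4, 5} is a clique of size 5, and the vertices of any clique must share a bag in every tree decomposition; so some bag has ≥ 5 vertices and tw(G) ≥ 4. Therefore the treewidth is 4.

4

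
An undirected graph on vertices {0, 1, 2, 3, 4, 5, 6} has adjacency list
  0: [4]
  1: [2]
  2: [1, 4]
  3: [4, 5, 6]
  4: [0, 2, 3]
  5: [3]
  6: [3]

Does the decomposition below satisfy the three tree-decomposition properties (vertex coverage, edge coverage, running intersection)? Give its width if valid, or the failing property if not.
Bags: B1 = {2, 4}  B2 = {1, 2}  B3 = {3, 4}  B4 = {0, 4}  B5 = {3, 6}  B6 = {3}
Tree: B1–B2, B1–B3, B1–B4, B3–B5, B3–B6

A tree decomposition must satisfy three properties: every vertex lies in some bag; for every edge, both endpoints lie together in some bag; and for every vertex, the bags containing it form a connected subtree. Here vertex 5 appears in no bag, so the decomposition is invalid.

No — vertex 5 appears in no bag.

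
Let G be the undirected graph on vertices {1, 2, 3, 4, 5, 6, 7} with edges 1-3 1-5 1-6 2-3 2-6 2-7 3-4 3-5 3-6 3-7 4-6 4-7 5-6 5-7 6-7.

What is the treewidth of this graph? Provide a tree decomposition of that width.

The largest bag has 4 vertices, giving width 3; this decomposition certifies tw(G) ≤ 3. On the other hand G contains the 4-clique {1, 3, 5, 6}. A clique must lie in a single bag of any decomposition, so no decomposition can have width below 3. Therefore the treewidth is 3.

Treewidth 3.
One such decomposition:
Bags: B1 = {3, 5, 6, 7}  B2 = {1, 3, 5, 6}  B3 = {2, 3, 6, 7}  B4 = {3, 4, 6, 7}
Tree: B1–B2, B1–B3, B3–B4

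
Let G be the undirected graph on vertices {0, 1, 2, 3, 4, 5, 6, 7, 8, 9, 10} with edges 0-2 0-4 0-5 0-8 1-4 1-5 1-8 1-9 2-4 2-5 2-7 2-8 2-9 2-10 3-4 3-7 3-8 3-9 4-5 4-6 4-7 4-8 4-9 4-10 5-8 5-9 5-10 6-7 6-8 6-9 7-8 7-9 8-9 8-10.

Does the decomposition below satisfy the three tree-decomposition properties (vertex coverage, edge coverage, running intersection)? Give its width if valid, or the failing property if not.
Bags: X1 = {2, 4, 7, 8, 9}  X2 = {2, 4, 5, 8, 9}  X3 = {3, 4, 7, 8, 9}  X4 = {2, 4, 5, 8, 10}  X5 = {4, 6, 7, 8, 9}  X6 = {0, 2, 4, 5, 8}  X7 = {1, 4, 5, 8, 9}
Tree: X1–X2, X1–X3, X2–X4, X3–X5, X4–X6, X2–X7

Yes; width 4.

Every vertex of G appears in some bag (union = {0, 1, 2, 3, 4, 5, 6, 7, 8, 9, 10}); every edge is covered by a bag; and for each vertex v the set of bags containing v is connected in the bag tree. The decomposition is therefore valid. The largest bag has 5 vertices, so the width is 4.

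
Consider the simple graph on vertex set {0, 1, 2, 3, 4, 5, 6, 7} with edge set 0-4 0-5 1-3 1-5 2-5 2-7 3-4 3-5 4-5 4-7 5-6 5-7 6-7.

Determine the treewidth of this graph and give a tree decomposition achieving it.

Each bag holds 3 vertices, so the decomposition has width 2, which upper-bounds the treewidth. On the other hand G contains the 3-clique {1, 3, 5}. A clique must lie in a single bag of any decomposition, so no decomposition can have width below 2. Hence tw(G) = 2 exactly.

Treewidth 2.
Bags: B1 = {0, 4, 5}  B2 = {3, 4, 5}  B3 = {1, 3, 5}  B4 = {4, 5, 7}  B5 = {2, 5, 7}  B6 = {5, 6, 7}
Tree: B1–B2, B2–B3, B2–B4, B4–B5, B5–B6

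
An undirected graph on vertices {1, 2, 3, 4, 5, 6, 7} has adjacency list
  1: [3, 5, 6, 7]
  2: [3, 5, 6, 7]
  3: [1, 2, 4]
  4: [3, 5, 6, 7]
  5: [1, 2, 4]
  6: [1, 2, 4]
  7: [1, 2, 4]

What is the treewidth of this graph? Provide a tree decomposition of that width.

Treewidth 3.
One optimal decomposition is:
Bags: B1 = {1, 2, 4, 7}  B2 = {1, 2, 4, 6}  B3 = {1, 2, 3, 4}  B4 = {1, 2, 4, 5}
Tree: B1–B2, B2–B3, B3–B4

The largest bag has 4 vertices, giving width 3; this decomposition certifies tw(G) ≤ 3. For the lower bound: the 4 vertex sets {4,7}, {1,6}, {2}, {3} are disjoint, each induces a connected subgraph, and every pair is joined by at least one edge of G. Contracting each set to a single vertex therefore yields K_{4} as a minor, and since treewidth is minor-monotone, tw(G) ≥ tw(K_{4}) = 3. Combining the bounds, tw(G) = 3.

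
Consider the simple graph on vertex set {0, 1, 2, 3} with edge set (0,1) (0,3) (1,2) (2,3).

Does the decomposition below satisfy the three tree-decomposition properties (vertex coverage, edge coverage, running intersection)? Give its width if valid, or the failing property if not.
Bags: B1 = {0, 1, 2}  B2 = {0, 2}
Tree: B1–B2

No — vertex 3 appears in no bag.

A tree decomposition must satisfy three properties: every vertex lies in some bag; for every edge, both endpoints lie together in some bag; and for every vertex, the bags containing it form a connected subtree. Here vertex 3 appears in no bag, so the decomposition is invalid.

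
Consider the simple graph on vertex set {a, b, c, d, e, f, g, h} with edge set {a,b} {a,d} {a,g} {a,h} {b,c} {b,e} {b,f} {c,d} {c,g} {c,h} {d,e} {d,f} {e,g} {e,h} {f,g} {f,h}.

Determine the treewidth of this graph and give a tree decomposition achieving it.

Treewidth 4.
One such decomposition:
Bags: B1 = {a, c, d, e, f}  B2 = {a, c, e, f, h}  B3 = {a, b, c, e, f}  B4 = {a, c, e, f, g}
Tree: B1–B2, B2–B3, B3–B4

Every bag has size at most 5, so the width is 5 − 1 = 4 and tw(G) ≤ 4. For the lower bound: the 5 vertex sets {c,d}, {e,h}, {b,f}, {a}, {g} are disjoint, each induces a connected subgraph, and every pair is joined by at least one edge of G. Contracting each set to a single vertex therefore yields K_{5} as a minor, and since treewidth is minor-monotone, tw(G) ≥ tw(K_{5}) = 4. Combining the bounds, tw(G) = 4.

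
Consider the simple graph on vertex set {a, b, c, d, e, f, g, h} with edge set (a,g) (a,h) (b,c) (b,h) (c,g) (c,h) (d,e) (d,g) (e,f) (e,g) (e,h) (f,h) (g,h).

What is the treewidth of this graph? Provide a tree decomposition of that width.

Treewidth 2.
One optimal decomposition is:
Bags: B1 = {d, e, g}  B2 = {e, g, h}  B3 = {e, f, h}  B4 = {a, g, h}  B5 = {c, g, h}  B6 = {b, c, h}
Tree: B1–B2, B2–B3, B2–B4, B4–B5, B5–B6

Each bag holds 3 vertices, so the decomposition has width 2, which upper-bounds the treewidth. Conversely, {d, e, g} is a clique of size 3, and the vertices of any clique must share a bag in every tree decomposition; so some bag has ≥ 3 vertices and tw(G) ≥ 2. Combining the bounds, tw(G) = 2.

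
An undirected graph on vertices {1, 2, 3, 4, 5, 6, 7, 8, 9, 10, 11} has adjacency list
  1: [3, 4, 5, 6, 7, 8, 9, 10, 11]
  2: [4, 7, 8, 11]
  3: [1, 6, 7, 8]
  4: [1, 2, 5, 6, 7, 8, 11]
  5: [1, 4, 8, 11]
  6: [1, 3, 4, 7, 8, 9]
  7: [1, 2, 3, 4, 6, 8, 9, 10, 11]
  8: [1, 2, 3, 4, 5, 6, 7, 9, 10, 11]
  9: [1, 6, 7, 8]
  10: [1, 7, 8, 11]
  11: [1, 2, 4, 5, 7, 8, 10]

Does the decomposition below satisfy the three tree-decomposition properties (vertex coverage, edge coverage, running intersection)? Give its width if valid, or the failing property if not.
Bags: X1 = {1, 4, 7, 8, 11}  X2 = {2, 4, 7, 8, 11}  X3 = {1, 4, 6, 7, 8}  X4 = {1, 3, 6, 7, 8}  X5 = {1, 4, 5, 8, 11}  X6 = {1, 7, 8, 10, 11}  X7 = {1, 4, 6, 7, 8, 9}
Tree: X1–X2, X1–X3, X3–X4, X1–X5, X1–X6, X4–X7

No — bags containing vertex 4 are not connected in the tree.

A tree decomposition must satisfy three properties: every vertex lies in some bag; for every edge, both endpoints lie together in some bag; and for every vertex, the bags containing it form a connected subtree. Here bags containing vertex 4 are not connected in the tree, so the decomposition is invalid.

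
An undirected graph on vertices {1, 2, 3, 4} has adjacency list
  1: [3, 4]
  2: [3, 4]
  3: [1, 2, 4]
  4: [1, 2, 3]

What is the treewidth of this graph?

2

A width-2 tree decomposition is:
Bags: B1 = {1, 3, 4}  B2 = {2, 3, 4}
Tree: B1–B2
The largest bag has 3 vertices, giving width 2; this decomposition certifies tw(G) ≤ 2. For the lower bound, the 3 vertices {1, 3, 4} are pairwise adjacent, and any tree decomposition puts a clique entirely inside one bag — forcing width ≥ 2. The upper and lower bounds meet at 2, so that is the treewidth.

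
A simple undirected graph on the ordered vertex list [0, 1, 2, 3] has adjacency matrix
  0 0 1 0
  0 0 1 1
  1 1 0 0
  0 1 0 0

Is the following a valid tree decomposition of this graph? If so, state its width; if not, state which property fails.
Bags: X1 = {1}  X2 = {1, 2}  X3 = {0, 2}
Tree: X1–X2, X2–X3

A tree decomposition must satisfy three properties: every vertex lies in some bag; for every edge, both endpoints lie together in some bag; and for every vertex, the bags containing it form a connected subtree. Here vertex 3 appears in no bag, so the decomposition is invalid.

No — vertex 3 appears in no bag.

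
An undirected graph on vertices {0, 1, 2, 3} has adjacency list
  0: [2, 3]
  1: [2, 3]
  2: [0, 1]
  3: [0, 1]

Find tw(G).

2

A width-2 tree decomposition is:
Bags: B1 = {0, 1, 2}  B2 = {0, 1, 3}
Tree: B1–B2
Each bag holds 3 vertices, so the decomposition has width 2, which upper-bounds the treewidth. Since 0–2–1–3–0 is a cycle in G, G is not acyclic. Forests are exactly the graphs of treewidth ≤ 1, so tw(G) ≥ 2. Hence tw(G) = 2 exactly.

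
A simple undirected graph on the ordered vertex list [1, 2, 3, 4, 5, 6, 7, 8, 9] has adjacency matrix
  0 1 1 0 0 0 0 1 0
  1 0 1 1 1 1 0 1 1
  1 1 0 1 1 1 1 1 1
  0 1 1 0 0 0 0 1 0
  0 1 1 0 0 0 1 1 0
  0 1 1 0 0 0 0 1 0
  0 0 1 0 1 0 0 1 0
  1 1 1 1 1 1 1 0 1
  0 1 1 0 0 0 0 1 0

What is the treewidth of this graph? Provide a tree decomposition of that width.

The largest bag has 4 vertices, giving width 3; this decomposition certifies tw(G) ≤ 3. On the other hand G contains the 4-clique {1, 2, 3, 8}. A clique must lie in a single bag of any decomposition, so no decomposition can have width below 3. Hence tw(G) = 3 exactly.

Treewidth 3.
One such decomposition:
Bags: B1 = {1, 2, 3, 8}  B2 = {2, 3, 5, 8}  B3 = {3, 5, 7, 8}  B4 = {2, 3, 8, 9}  B5 = {2, 3, 4, 8}  B6 = {2, 3, 6, 8}
Tree: B1–B2, B2–B3, B1–B4, B4–B5, B5–B6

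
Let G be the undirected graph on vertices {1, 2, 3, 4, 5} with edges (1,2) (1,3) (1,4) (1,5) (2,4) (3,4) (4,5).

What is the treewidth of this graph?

A width-2 tree decomposition is:
Bags: B1 = {1, 2, 4}  B2 = {1, 3, 4}  B3 = {1, 4, 5}
Tree: B1–B2, B1–B3
Each bag holds 3 vertices, so the decomposition has width 2, which upper-bounds the treewidth. On the other hand G contains the 3-clique {1, 2, 4}. A clique must lie in a single bag of any decomposition, so no decomposition can have width below 2. The upper and lower bounds meet at 2, so that is the treewidth.

2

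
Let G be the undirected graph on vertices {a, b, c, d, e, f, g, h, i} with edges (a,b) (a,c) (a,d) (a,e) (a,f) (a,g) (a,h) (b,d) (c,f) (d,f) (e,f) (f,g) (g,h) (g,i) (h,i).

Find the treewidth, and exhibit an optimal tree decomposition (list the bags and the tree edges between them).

Treewidth 2.
One optimal decomposition is:
Bags: B1 = {a, d, f}  B2 = {a, b, d}  B3 = {a, f, g}  B4 = {a, c, f}  B5 = {a, e, f}  B6 = {a, g, h}  B7 = {g, h, i}
Tree: B1–B2, B1–B3, B1–B4, B4–B5, B3–B6, B6–B7

Each bag holds 3 vertices, so the decomposition has width 2, which upper-bounds the treewidth. For the lower bound, the 3 vertices {a, g, h} are pairwise adjacent, and any tree decomposition puts a clique entirely inside one bag — forcing width ≥ 2. The upper and lower bounds meet at 2, so that is the treewidth.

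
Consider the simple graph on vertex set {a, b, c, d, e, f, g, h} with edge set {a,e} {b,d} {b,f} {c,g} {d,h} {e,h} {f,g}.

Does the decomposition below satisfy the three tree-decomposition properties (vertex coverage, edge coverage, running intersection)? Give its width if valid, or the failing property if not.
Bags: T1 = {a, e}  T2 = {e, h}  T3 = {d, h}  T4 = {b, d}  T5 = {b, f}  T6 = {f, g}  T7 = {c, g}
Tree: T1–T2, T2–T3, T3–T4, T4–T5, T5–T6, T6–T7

Checking the three conditions: (i) the bags cover all of {a, b, c, d, e, f, g, h}; (ii) for each edge, some bag contains both endpoints; (iii) the bags containing any fixed vertex form a subtree. All hold, so the decomposition is valid with width 2 − 1 = 1.

Yes; width 1.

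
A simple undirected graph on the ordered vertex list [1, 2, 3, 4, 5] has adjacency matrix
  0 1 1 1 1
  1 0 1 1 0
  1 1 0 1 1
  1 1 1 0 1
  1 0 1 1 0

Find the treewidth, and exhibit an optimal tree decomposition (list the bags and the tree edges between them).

Every bag has size at most 4, so the width is 4 − 1 = 3 and tw(G) ≤ 3. Conversely, {1, 2, 3, 4} is a clique of size 4, and the vertices of any clique must share a bag in every tree decomposition; so some bag has ≥ 4 vertices and tw(G) ≥ 3. Combining the bounds, tw(G) = 3.

Treewidth 3.
One optimal decomposition is:
Bags: B1 = {1, 3, 4, 5}  B2 = {1, 2, 3, 4}
Tree: B1–B2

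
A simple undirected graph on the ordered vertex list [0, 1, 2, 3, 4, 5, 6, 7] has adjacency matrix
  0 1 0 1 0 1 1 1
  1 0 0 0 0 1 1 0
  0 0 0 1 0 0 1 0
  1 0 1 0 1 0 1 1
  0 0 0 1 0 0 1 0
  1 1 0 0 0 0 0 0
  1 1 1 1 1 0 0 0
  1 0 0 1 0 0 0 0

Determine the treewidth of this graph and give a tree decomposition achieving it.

Treewidth 2.
One such decomposition:
Bags: B1 = {0, 1, 6}  B2 = {0, 3, 6}  B3 = {2, 3, 6}  B4 = {0, 3, 7}  B5 = {0, 1, 5}  B6 = {3, 4, 6}
Tree: B1–B2, B2–B3, B2–B4, B1–B5, B2–B6

The largest bag has 3 vertices, giving width 2; this decomposition certifies tw(G) ≤ 2. Conversely, {0, 1, 5} is a clique of size 3, and the vertices of any clique must share a bag in every tree decomposition; so some bag has ≥ 3 vertices and tw(G) ≥ 2. The upper and lower bounds meet at 2, so that is the treewidth.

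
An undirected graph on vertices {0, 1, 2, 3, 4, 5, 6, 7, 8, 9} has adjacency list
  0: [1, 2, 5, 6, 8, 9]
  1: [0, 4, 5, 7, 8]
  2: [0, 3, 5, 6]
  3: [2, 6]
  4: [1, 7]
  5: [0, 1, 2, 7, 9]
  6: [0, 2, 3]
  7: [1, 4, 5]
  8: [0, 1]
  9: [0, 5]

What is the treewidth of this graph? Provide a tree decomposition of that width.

The largest bag has 3 vertices, giving width 2; this decomposition certifies tw(G) ≤ 2. On the other hand G contains the 3-clique {0, 1, 8}. A clique must lie in a single bag of any decomposition, so no decomposition can have width below 2. Combining the bounds, tw(G) = 2.

Treewidth 2.
One optimal decomposition is:
Bags: B1 = {0, 2, 5}  B2 = {0, 5, 9}  B3 = {0, 1, 5}  B4 = {0, 2, 6}  B5 = {0, 1, 8}  B6 = {1, 5, 7}  B7 = {1, 4, 7}  B8 = {2, 3, 6}
Tree: B1–B2, B1–B3, B1–B4, B3–B5, B3–B6, B6–B7, B4–B8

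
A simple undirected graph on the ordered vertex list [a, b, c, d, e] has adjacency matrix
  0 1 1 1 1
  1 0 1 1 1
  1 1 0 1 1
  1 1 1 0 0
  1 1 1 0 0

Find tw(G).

A width-3 tree decomposition is:
Bags: B1 = {a, b, c, d}  B2 = {a, b, c, e}
Tree: B1–B2
Every bag has size at most 4, so the width is 4 − 1 = 3 and tw(G) ≤ 3. For the lower bound, the 4 vertices {a, b, c, d} are pairwise adjacent, and any tree decomposition puts a clique entirely inside one bag — forcing width ≥ 3. Therefore the treewidth is 3.

3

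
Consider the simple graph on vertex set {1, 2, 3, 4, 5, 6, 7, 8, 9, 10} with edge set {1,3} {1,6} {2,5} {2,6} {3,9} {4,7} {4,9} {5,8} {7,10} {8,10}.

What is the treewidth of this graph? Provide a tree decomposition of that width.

Treewidth 2.
One such decomposition:
Bags: B1 = {1, 3, 6}  B2 = {2, 3, 6}  B3 = {2, 3, 5}  B4 = {3, 5, 8}  B5 = {3, 8, 10}  B6 = {3, 7, 10}  B7 = {3, 4, 7}  B8 = {3, 4, 9}
Tree: B1–B2, B2–B3, B3–B4, B4–B5, B5–B6, B6–B7, B7–B8

Every bag has size at most 3, so the width is 3 − 1 = 2 and tw(G) ≤ 2. Since 3–1–6–2–5–8–10–7–4–9–3 is a cycle in G, G is not acyclic. Forests are exactly the graphs of treewidth ≤ 1, so tw(G) ≥ 2. Combining the bounds, tw(G) = 2.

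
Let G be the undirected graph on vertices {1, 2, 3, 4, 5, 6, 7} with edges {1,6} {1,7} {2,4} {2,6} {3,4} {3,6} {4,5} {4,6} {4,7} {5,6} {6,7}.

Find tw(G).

2

A width-2 tree decomposition is:
Bags: B1 = {3, 4, 6}  B2 = {4, 6, 7}  B3 = {4, 5, 6}  B4 = {2, 4, 6}  B5 = {1, 6, 7}
Tree: B1–B2, B1–B3, B1–B4, B2–B5
The largest bag has 3 vertices, giving width 2; this decomposition certifies tw(G) ≤ 2. On the other hand G contains the 3-clique {1, 6, 7}. A clique must lie in a single bag of any decomposition, so no decomposition can have width below 2. The upper and lower bounds meet at 2, so that is the treewidth.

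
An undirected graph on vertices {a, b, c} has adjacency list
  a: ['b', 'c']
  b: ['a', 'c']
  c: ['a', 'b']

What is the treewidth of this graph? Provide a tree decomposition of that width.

A single bag containing all 3 vertices is trivially a valid decomposition of width 2. Conversely, {a, b, c} is a clique of size 3, and the vertices of any clique must share a bag in every tree decomposition; so some bag has ≥ 3 vertices and tw(G) ≥ 2. Therefore the treewidth is 2.

Treewidth 2.
One such decomposition:
Bags: B1 = {a, b, c}
Tree: (single bag)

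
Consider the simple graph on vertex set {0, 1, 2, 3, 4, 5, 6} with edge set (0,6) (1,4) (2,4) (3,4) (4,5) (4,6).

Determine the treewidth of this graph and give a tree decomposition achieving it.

The largest bag has 2 vertices, giving width 1; this decomposition certifies tw(G) ≤ 1. Any graph with an edge has treewidth ≥ 1, and G has the edge 4–2. Hence tw(G) = 1 exactly.

Treewidth 1.
Bags: B1 = {2, 4}  B2 = {4, 6}  B3 = {3, 4}  B4 = {1, 4}  B5 = {4, 5}  B6 = {0, 6}
Tree: B1–B2, B2–B3, B3–B4, B4–B5, B2–B6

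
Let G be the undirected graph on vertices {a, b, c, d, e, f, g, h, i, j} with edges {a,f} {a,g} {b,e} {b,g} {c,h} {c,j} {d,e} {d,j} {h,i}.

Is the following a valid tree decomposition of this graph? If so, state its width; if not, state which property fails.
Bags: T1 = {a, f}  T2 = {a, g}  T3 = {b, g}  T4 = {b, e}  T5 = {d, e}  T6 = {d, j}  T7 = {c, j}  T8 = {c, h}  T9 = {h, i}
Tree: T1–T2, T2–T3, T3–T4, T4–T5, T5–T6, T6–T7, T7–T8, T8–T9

Yes; width 1.

Vertex coverage: the bags together contain {a, b, c, d, e, f, g, h, i, j}, the full vertex set. Edge coverage: each edge of G has both endpoints in at least one bag. Running intersection: for every vertex, the bags containing it form a connected subtree. All three properties hold, so this is a valid tree decomposition of width max|bag| − 1 = 1, and hence tw(G) ≤ 1.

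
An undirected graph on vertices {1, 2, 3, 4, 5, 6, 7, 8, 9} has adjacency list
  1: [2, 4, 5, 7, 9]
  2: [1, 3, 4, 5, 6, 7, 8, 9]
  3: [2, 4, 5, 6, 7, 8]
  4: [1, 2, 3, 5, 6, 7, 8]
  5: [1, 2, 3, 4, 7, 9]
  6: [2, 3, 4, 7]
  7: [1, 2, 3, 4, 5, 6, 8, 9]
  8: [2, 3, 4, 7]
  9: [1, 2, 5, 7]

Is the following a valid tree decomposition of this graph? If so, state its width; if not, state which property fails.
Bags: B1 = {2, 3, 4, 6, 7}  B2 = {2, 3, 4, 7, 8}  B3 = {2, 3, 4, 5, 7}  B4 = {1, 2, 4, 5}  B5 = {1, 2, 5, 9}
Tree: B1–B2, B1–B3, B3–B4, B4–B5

A tree decomposition must satisfy three properties: every vertex lies in some bag; for every edge, both endpoints lie together in some bag; and for every vertex, the bags containing it form a connected subtree. Here edge (7,1) lies in no bag, so the decomposition is invalid.

No — edge (7,1) lies in no bag.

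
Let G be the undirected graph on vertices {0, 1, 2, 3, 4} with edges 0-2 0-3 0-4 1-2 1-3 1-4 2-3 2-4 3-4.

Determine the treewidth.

3

A width-3 tree decomposition is:
Bags: B1 = {0, 2, 3, 4}  B2 = {1, 2, 3, 4}
Tree: B1–B2
The largest bag has 4 vertices, giving width 3; this decomposition certifies tw(G) ≤ 3. On the other hand G contains the 4-clique {0, 2, 3, 4}. A clique must lie in a single bag of any decomposition, so no decomposition can have width below 3. Therefore the treewidth is 3.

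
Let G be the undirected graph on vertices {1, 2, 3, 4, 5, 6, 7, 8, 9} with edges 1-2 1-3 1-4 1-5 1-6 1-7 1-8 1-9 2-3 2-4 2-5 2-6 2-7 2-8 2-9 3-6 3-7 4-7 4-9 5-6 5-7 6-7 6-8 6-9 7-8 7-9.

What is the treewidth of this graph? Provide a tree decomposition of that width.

Treewidth 4.
Bags: B1 = {1, 2, 5, 6, 7}  B2 = {1, 2, 6, 7, 8}  B3 = {1, 2, 3, 6, 7}  B4 = {1, 2, 6, 7, 9}  B5 = {1, 2, 4, 7, 9}
Tree: B1–B2, B2–B3, B1–B4, B4–B5

Each bag holds 5 vertices, so the decomposition has width 4, which upper-bounds the treewidth. On the other hand G contains the 5-clique {1, 2, 4, 7, 9}. A clique must lie in a single bag of any decomposition, so no decomposition can have width below 4. Combining the bounds, tw(G) = 4.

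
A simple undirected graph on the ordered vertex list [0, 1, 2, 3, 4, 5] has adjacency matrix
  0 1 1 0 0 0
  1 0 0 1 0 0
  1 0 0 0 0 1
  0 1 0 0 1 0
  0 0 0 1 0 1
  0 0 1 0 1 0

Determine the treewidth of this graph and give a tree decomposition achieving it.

Treewidth 2.
Bags: B1 = {2, 4, 5}  B2 = {0, 2, 4}  B3 = {0, 1, 4}  B4 = {1, 3, 4}
Tree: B1–B2, B2–B3, B3–B4

Each bag holds 3 vertices, so the decomposition has width 2, which upper-bounds the treewidth. Since 4–5–2–0–1–3–4 is a cycle in G, G is not acyclic. Forests are exactly the graphs of treewidth ≤ 1, so tw(G) ≥ 2. Therefore the treewidth is 2.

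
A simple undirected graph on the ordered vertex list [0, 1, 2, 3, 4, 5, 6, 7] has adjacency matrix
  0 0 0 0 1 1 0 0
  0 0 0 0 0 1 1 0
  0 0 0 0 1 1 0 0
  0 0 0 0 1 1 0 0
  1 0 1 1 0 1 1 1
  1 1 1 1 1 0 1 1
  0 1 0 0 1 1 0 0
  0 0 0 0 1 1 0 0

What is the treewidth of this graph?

2

A width-2 tree decomposition is:
Bags: B1 = {4, 5, 6}  B2 = {4, 5, 7}  B3 = {2, 4, 5}  B4 = {0, 4, 5}  B5 = {1, 5, 6}  B6 = {3, 4, 5}
Tree: B1–B2, B2–B3, B3–B4, B1–B5, B1–B6
Every bag has size at most 3, so the width is 3 − 1 = 2 and tw(G) ≤ 2. On the other hand G contains the 3-clique {1, 5, 6}. A clique must lie in a single bag of any decomposition, so no decomposition can have width below 2. The upper and lower bounds meet at 2, so that is the treewidth.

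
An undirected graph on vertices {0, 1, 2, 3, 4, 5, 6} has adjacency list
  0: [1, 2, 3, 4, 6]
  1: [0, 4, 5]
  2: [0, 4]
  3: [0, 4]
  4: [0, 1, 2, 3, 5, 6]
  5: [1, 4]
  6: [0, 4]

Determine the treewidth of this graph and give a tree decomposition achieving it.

Treewidth 2.
One optimal decomposition is:
Bags: B1 = {0, 1, 4}  B2 = {1, 4, 5}  B3 = {0, 2, 4}  B4 = {0, 4, 6}  B5 = {0, 3, 4}
Tree: B1–B2, B1–B3, B1–B4, B1–B5

Each bag holds 3 vertices, so the decomposition has width 2, which upper-bounds the treewidth. For the lower bound, the 3 vertices {0, 1, 4} are pairwise adjacent, and any tree decomposition puts a clique entirely inside one bag — forcing width ≥ 2. The upper and lower bounds meet at 2, so that is the treewidth.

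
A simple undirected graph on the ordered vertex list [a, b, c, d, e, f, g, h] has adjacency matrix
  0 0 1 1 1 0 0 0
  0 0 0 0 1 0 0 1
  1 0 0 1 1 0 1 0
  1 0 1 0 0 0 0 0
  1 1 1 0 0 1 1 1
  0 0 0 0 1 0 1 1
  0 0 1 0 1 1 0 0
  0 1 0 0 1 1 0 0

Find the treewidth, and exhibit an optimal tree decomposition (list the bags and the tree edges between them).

The largest bag has 3 vertices, giving width 2; this decomposition certifies tw(G) ≤ 2. For the lower bound, the 3 vertices {a, c, d} are pairwise adjacent, and any tree decomposition puts a clique entirely inside one bag — forcing width ≥ 2. Combining the bounds, tw(G) = 2.

Treewidth 2.
One optimal decomposition is:
Bags: B1 = {e, f, g}  B2 = {c, e, g}  B3 = {a, c, e}  B4 = {e, f, h}  B5 = {b, e, h}  B6 = {a, c, d}
Tree: B1–B2, B2–B3, B1–B4, B4–B5, B3–B6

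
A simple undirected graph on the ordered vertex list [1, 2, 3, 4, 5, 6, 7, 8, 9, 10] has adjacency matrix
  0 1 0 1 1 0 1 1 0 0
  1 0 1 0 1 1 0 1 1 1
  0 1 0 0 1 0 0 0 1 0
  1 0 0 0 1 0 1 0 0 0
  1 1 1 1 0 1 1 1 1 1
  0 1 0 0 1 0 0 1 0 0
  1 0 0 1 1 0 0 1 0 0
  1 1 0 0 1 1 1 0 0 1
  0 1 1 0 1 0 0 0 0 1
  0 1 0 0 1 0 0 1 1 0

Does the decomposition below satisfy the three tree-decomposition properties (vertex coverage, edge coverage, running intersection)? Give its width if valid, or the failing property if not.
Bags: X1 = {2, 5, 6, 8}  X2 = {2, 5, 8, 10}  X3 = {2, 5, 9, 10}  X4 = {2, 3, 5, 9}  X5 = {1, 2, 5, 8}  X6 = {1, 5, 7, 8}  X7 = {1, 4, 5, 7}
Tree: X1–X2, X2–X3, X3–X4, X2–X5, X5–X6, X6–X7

Yes; width 3.

Vertex coverage: the bags together contain {1, 2, 3, 4, 5, 6, 7, 8, 9, 10}, the full vertex set. Edge coverage: each edge of G has both endpoints in at least one bag. Running intersection: for every vertex, the bags containing it form a connected subtree. All three properties hold, so this is a valid tree decomposition of width max|bag| − 1 = 3, and hence tw(G) ≤ 3.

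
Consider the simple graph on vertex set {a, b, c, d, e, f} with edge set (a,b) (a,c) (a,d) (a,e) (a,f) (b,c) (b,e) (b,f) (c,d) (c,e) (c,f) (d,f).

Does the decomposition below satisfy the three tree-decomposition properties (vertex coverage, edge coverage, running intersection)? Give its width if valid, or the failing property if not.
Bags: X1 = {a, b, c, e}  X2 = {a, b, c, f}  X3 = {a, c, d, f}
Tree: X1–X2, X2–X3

Every vertex of G appears in some bag (union = {a, b, c, d, e, f}); every edge is covered by a bag; and for each vertex v the set of bags containing v is connected in the bag tree. The decomposition is therefore valid. The largest bag has 4 vertices, so the width is 3.

Yes; width 3.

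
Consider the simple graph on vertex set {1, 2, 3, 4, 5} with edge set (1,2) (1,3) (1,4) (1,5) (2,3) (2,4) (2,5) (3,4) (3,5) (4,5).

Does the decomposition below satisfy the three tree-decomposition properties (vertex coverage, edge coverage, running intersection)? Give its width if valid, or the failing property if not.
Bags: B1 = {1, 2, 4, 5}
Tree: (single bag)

No — vertex 3 appears in no bag.

A tree decomposition must satisfy three properties: every vertex lies in some bag; for every edge, both endpoints lie together in some bag; and for every vertex, the bags containing it form a connected subtree. Here vertex 3 appears in no bag, so the decomposition is invalid.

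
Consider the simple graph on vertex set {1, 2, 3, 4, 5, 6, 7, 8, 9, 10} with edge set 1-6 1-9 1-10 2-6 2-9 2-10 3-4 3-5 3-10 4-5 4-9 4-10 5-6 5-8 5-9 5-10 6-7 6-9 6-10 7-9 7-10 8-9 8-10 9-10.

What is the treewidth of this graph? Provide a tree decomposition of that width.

Each bag holds 4 vertices, so the decomposition has width 3, which upper-bounds the treewidth. On the other hand G contains the 4-clique {5, 8, 9, 10}. A clique must lie in a single bag of any decomposition, so no decomposition can have width below 3. Therefore the treewidth is 3.

Treewidth 3.
One such decomposition:
Bags: B1 = {4, 5, 9, 10}  B2 = {3, 4, 5, 10}  B3 = {5, 6, 9, 10}  B4 = {6, 7, 9, 10}  B5 = {2, 6, 9, 10}  B6 = {1, 6, 9, 10}  B7 = {5, 8, 9, 10}
Tree: B1–B2, B1–B3, B3–B4, B3–B5, B5–B6, B3–B7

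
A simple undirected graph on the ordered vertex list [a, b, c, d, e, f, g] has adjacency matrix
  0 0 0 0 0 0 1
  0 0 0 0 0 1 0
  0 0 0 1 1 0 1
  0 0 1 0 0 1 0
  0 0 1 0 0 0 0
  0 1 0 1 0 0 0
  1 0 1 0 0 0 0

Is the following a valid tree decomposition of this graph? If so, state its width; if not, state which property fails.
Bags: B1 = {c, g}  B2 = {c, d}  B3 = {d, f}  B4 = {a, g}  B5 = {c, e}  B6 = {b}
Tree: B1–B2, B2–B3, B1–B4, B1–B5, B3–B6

A tree decomposition must satisfy three properties: every vertex lies in some bag; for every edge, both endpoints lie together in some bag; and for every vertex, the bags containing it form a connected subtree. Here edge (f,b) lies in no bag, so the decomposition is invalid.

No — edge (f,b) lies in no bag.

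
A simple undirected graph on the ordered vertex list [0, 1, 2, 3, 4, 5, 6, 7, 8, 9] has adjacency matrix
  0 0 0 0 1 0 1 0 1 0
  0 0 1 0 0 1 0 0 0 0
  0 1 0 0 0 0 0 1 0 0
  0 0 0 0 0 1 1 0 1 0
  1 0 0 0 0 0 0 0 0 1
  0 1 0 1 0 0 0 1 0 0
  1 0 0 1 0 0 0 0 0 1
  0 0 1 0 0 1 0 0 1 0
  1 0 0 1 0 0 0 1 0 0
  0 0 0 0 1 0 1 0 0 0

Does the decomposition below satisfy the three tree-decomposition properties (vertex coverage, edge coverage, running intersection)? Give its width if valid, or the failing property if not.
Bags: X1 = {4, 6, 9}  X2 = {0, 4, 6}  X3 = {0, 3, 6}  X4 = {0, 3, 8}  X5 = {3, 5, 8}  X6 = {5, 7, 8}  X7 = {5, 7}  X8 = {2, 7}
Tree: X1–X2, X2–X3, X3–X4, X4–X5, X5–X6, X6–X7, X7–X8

A tree decomposition must satisfy three properties: every vertex lies in some bag; for every edge, both endpoints lie together in some bag; and for every vertex, the bags containing it form a connected subtree. Here vertex 1 appears in no bag, so the decomposition is invalid.

No — vertex 1 appears in no bag.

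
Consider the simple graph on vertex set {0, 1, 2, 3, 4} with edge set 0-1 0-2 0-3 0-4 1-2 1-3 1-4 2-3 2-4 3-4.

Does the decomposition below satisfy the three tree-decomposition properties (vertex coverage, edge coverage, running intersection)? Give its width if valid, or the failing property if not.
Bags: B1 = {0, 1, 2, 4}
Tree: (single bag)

A tree decomposition must satisfy three properties: every vertex lies in some bag; for every edge, both endpoints lie together in some bag; and for every vertex, the bags containing it form a connected subtree. Here vertex 3 appears in no bag, so the decomposition is invalid.

No — vertex 3 appears in no bag.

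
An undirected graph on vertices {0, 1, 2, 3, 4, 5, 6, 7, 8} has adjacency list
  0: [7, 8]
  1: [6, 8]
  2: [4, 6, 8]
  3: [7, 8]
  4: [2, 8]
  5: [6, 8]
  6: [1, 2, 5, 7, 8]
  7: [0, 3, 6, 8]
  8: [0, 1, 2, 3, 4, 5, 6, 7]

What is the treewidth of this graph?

A width-2 tree decomposition is:
Bags: B1 = {0, 7, 8}  B2 = {6, 7, 8}  B3 = {5, 6, 8}  B4 = {1, 6, 8}  B5 = {2, 6, 8}  B6 = {2, 4, 8}  B7 = {3, 7, 8}
Tree: B1–B2, B2–B3, B3–B4, B4–B5, B5–B6, B1–B7
The largest bag has 3 vertices, giving width 2; this decomposition certifies tw(G) ≤ 2. Conversely, {0, 7, 8} is a clique of size 3, and the vertices of any clique must share a bag in every tree decomposition; so some bag has ≥ 3 vertices and tw(G) ≥ 2. Hence tw(G) = 2 exactly.

2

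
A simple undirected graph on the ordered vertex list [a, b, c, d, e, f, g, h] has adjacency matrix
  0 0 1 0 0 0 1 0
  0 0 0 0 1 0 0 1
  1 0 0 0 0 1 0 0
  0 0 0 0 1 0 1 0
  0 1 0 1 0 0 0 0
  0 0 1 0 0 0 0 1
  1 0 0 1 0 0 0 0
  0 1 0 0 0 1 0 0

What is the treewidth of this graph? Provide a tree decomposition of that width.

Each bag holds 3 vertices, so the decomposition has width 2, which upper-bounds the treewidth. The edges f–h–b–e–d–g–a–c–f form a cycle, so G is not a tree and its treewidth is at least 2. The upper and lower bounds meet at 2, so that is the treewidth.

Treewidth 2.
Bags: B1 = {b, f, h}  B2 = {b, e, f}  B3 = {d, e, f}  B4 = {d, f, g}  B5 = {a, f, g}  B6 = {a, c, f}
Tree: B1–B2, B2–B3, B3–B4, B4–B5, B5–B6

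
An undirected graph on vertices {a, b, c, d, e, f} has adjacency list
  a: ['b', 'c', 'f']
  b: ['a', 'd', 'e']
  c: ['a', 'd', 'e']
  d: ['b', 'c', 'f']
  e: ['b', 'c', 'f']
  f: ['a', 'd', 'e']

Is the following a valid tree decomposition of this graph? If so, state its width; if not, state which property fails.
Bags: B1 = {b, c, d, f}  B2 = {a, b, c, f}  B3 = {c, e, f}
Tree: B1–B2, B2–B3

A tree decomposition must satisfy three properties: every vertex lies in some bag; for every edge, both endpoints lie together in some bag; and for every vertex, the bags containing it form a connected subtree. Here edge (b,e) lies in no bag, so the decomposition is invalid.

No — edge (b,e) lies in no bag.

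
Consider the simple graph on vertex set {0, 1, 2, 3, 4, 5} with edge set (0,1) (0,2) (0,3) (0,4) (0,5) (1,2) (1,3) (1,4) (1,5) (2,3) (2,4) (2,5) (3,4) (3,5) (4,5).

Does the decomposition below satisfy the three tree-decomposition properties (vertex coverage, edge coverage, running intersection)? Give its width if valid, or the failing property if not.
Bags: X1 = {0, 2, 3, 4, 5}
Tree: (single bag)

No — vertex 1 appears in no bag.

A tree decomposition must satisfy three properties: every vertex lies in some bag; for every edge, both endpoints lie together in some bag; and for every vertex, the bags containing it form a connected subtree. Here vertex 1 appears in no bag, so the decomposition is invalid.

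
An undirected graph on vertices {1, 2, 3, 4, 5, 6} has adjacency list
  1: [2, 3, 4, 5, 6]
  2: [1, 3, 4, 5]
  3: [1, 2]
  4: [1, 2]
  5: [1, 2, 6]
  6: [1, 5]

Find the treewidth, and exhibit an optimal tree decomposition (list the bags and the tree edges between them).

Treewidth 2.
Bags: B1 = {1, 2, 4}  B2 = {1, 2, 5}  B3 = {1, 2, 3}  B4 = {1, 5, 6}
Tree: B1–B2, B2–B3, B2–B4

Each bag holds 3 vertices, so the decomposition has width 2, which upper-bounds the treewidth. For the lower bound, the 3 vertices {1, 2, 3} are pairwise adjacent, and any tree decomposition puts a clique entirely inside one bag — forcing width ≥ 2. Therefore the treewidth is 2.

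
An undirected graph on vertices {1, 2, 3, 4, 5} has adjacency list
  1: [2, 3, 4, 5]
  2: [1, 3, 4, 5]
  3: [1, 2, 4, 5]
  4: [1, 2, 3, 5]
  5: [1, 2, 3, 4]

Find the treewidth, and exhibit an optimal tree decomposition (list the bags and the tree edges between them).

Treewidth 4.
Bags: B1 = {1, 2, 3, 4, 5}
Tree: (single bag)

A single bag containing all 5 vertices is trivially a valid decomposition of width 4. For the lower bound, the 5 vertices {1, 2, 3, 4, 5} are pairwise adjacent, and any tree decomposition puts a clique entirely inside one bag — forcing width ≥ 4. The upper and lower bounds meet at 4, so that is the treewidth.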